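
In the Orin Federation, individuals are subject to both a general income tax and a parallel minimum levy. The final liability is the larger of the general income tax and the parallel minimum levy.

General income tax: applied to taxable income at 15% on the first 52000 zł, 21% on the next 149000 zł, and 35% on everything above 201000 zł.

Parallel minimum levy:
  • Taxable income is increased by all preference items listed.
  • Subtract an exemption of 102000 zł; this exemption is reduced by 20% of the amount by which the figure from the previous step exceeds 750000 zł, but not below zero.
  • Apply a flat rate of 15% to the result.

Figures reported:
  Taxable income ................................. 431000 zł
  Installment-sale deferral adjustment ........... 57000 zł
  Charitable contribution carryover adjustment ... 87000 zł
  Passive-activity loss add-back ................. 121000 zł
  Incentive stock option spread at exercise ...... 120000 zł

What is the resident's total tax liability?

119590 zł

Parallel minimum levy:
  Adjusted income: 431000 zł + 57000 zł + 87000 zł + 121000 zł + 120000 zł = 816000 zł
  Exemption: 102000 zł − 20% × (816000 zł − 750000 zł) = 102000 zł − 13200 zł = 88800 zł
  Base: 816000 zł − 88800 zł = 727200 zł
  727200 zł × 15% = 109080 zł

General income tax:
  52000 zł × 15% = 7800 zł
  149000 zł × 21% = 31290 zł
  230000 zł × 35% = 80500 zł
  → 119590 zł

119590 zł > 109080 zł, so the general income tax governs.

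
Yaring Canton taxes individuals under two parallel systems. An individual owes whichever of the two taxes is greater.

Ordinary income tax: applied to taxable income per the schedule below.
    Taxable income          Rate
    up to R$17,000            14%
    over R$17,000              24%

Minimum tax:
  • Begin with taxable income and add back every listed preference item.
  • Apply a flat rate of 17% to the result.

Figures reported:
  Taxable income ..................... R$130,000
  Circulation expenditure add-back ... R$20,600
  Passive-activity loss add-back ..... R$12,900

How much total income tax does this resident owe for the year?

Ordinary income tax:
  R$17,000 × 14% = R$2,380
  R$113,000 × 24% = R$27,120
  → R$29,500

Minimum tax:
  Adjusted income: R$130,000 + R$20,600 + R$12,900 = R$163,500
  R$163,500 × 17% = R$27,795

R$29,500 > R$27,795, so the ordinary income tax governs.

R$29,500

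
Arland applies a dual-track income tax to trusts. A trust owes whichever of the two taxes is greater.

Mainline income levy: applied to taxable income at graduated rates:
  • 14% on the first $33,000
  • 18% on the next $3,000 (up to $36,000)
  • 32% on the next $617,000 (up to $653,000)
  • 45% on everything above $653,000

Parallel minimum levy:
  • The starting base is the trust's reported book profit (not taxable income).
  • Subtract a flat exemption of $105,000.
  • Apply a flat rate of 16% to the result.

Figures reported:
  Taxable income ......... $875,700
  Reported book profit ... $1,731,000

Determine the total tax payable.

Mainline income levy:
  $33,000 × 14% = $4,620
  $3,000 × 18% = $540
  $617,000 × 32% = $197,440
  $222,700 × 45% = $100,215
  → $302,815

Parallel minimum levy:
  Base (reported book profit): $1,731,000
  Less exemption $105,000 → base $1,626,000
  $1,626,000 × 16% = $260,160

$302,815 > $260,160, so the mainline income levy governs.

$302,815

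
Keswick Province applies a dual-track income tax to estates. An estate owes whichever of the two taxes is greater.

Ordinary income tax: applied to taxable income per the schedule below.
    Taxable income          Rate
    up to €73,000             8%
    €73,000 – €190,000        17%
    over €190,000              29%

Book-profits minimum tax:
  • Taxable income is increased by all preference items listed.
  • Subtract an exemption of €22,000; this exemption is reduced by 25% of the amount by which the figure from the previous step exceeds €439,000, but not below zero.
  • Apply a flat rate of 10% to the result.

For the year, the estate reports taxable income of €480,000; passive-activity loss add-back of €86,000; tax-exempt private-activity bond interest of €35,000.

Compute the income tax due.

Book-profits minimum tax:
  Adjusted income: €480,000 + €86,000 + €35,000 = €601,000
  Exemption: 25% × (€601,000 − €439,000) = €40,500 ≥ €22,000, so the exemption is fully phased out
  Base: €601,000 − €0 = €601,000
  €601,000 × 10% = €60,100

Ordinary income tax:
  €73,000 × 8% = €5,840
  €117,000 × 17% = €19,890
  €290,000 × 29% = €84,100
  → €109,830

€109,830 > €60,100, so the ordinary income tax governs.

€109,830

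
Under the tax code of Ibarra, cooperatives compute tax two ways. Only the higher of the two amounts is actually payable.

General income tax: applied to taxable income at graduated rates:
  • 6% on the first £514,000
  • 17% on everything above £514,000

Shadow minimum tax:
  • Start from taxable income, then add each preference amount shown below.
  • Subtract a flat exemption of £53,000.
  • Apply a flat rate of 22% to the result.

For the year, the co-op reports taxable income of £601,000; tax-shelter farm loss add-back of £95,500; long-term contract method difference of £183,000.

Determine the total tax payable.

Shadow minimum tax:
  Adjusted income: £601,000 + £95,500 + £183,000 = £879,500
  Less exemption £53,000 → base £826,500
  £826,500 × 22% = £181,830

General income tax:
  £514,000 × 6% = £30,840
  £87,000 × 17% = £14,790
  → £45,630

£181,830 > £45,630, so the shadow minimum tax is the binding amount.

£181,830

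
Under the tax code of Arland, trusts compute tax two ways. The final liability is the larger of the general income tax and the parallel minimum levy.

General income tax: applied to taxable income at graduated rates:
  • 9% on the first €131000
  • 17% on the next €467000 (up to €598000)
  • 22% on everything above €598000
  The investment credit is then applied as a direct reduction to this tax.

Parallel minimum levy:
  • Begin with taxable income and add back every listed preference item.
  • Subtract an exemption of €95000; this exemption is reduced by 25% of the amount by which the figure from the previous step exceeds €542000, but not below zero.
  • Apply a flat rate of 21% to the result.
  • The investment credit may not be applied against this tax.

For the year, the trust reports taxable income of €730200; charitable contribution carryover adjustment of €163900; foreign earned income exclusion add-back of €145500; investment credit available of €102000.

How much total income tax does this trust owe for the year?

€218316

Parallel minimum levy:
  Adjusted income: €730200 + €163900 + €145500 = €1039600
  Exemption: 25% × (€1039600 − €542000) = €124400 ≥ €95000, so the exemption is fully phased out
  Base: €1039600 − €0 = €1039600
  €1039600 × 21% = €218316

General income tax:
  €131000 × 9% = €11790
  €467000 × 17% = €79390
  €132200 × 22% = €29084
  → €120264
  Less investment credit €102000 → €18264

€218316 > €18264, so the parallel minimum levy is the binding amount.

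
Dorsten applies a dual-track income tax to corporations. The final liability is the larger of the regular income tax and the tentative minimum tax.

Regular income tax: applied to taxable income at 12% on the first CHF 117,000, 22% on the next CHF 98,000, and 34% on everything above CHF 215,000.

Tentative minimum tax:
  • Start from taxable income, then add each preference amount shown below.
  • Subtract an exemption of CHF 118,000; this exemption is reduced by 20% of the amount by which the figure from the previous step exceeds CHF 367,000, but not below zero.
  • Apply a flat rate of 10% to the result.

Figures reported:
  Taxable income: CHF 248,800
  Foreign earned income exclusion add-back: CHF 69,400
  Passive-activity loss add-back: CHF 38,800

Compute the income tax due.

CHF 47,092

Regular income tax:
  CHF 117,000 × 12% = CHF 14,040
  CHF 98,000 × 22% = CHF 21,560
  CHF 33,800 × 34% = CHF 11,492
  → CHF 47,092

Tentative minimum tax:
  Adjusted income: CHF 248,800 + CHF 69,400 + CHF 38,800 = CHF 357,000
  Exemption: CHF 357,000 ≤ CHF 367,000, so full CHF 118,000 applies
  Base: CHF 357,000 − CHF 118,000 = CHF 239,000
  CHF 239,000 × 10% = CHF 23,900

CHF 47,092 > CHF 23,900, so the regular income tax governs.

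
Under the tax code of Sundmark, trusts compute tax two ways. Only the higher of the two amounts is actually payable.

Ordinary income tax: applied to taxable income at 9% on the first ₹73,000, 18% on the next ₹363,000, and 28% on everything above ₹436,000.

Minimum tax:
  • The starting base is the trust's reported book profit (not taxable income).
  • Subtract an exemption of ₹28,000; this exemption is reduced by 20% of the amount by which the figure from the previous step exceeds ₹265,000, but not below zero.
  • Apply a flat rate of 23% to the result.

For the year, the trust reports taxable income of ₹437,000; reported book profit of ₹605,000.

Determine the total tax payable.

₹139,150

Ordinary income tax:
  ₹73,000 × 9% = ₹6,570
  ₹363,000 × 18% = ₹65,340
  ₹1,000 × 28% = ₹280
  → ₹72,190

Minimum tax:
  Base (reported book profit): ₹605,000
  Exemption: 20% × (₹605,000 − ₹265,000) = ₹68,000 ≥ ₹28,000, so the exemption is fully phased out
  Base: ₹605,000 − ₹0 = ₹605,000
  ₹605,000 × 23% = ₹139,150

₹139,150 > ₹72,190, so the minimum tax is the binding amount.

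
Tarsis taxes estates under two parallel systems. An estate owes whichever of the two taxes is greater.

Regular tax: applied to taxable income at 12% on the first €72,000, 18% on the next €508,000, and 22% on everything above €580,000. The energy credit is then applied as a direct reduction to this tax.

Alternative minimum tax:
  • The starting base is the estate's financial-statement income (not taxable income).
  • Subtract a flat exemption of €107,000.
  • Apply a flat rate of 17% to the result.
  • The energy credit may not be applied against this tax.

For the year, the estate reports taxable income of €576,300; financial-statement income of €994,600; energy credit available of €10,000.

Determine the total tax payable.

Regular tax:
  €72,000 × 12% = €8,640
  €504,300 × 18% = €90,774
  → €99,414
  Less energy credit €10,000 → €89,414

Alternative minimum tax:
  Base (financial-statement income): €994,600
  Less exemption €107,000 → base €887,600
  €887,600 × 17% = €150,892

€150,892 > €89,414, so the alternative minimum tax is the binding amount.

€150,892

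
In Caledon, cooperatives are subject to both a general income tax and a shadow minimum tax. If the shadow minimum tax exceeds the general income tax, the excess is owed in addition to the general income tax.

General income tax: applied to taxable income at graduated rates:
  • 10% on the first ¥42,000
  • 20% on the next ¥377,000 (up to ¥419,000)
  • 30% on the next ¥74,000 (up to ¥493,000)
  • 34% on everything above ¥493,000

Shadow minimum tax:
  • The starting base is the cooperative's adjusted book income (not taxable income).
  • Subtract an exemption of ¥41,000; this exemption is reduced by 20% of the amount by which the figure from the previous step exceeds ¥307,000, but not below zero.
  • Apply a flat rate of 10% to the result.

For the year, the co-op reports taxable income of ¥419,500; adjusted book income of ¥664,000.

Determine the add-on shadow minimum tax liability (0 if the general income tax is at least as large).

¥0

Shadow minimum tax:
  Base (adjusted book income): ¥664,000
  Exemption: 20% × (¥664,000 − ¥307,000) = ¥71,400 ≥ ¥41,000, so the exemption is fully phased out
  Base: ¥664,000 − ¥0 = ¥664,000
  ¥664,000 × 10% = ¥66,400

General income tax:
  ¥42,000 × 10% = ¥4,200
  ¥377,000 × 20% = ¥75,400
  ¥500 × 30% = ¥150
  → ¥79,750

¥66,400 ≤ ¥79,750, so no add-on is due.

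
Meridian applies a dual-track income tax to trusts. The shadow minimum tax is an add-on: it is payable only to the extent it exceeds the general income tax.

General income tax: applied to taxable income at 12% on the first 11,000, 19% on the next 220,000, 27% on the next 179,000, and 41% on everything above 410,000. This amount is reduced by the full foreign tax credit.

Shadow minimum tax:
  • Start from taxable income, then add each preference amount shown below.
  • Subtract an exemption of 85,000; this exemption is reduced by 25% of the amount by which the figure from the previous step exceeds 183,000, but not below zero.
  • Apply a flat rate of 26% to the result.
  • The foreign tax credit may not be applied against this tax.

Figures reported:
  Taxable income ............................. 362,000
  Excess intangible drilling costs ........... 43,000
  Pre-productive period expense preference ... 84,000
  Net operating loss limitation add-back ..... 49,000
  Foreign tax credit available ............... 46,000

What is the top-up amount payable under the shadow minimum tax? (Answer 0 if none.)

Shadow minimum tax:
  Adjusted income: 362,000 + 43,000 + 84,000 + 49,000 = 538,000
  Exemption: 25% × (538,000 − 183,000) = 88,750 ≥ 85,000, so the exemption is fully phased out
  Base: 538,000 − 0 = 538,000
  538,000 × 26% = 139,880

General income tax:
  11,000 × 12% = 1,320
  220,000 × 19% = 41,800
  131,000 × 27% = 35,370
  → 78,490
  Less foreign tax credit 46,000 → 32,490

Excess of shadow minimum tax over general income tax: 139,880 − 32,490 = 107,390.

107,390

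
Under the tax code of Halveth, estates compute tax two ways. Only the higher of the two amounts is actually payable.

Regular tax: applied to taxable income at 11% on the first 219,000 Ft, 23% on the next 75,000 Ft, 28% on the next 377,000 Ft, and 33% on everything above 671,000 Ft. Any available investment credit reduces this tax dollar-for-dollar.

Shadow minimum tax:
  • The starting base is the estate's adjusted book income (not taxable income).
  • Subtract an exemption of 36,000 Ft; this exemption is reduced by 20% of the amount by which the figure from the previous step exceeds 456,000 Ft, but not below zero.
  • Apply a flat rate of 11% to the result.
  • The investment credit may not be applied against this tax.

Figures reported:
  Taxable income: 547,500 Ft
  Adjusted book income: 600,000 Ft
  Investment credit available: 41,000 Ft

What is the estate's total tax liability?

71,320 Ft

Regular tax:
  219,000 Ft × 11% = 24,090 Ft
  75,000 Ft × 23% = 17,250 Ft
  253,500 Ft × 28% = 70,980 Ft
  → 112,320 Ft
  Less investment credit 41,000 Ft → 71,320 Ft

Shadow minimum tax:
  Base (adjusted book income): 600,000 Ft
  Exemption: 36,000 Ft − 20% × (600,000 Ft − 456,000 Ft) = 36,000 Ft − 28,800 Ft = 7,200 Ft
  Base: 600,000 Ft − 7,200 Ft = 592,800 Ft
  592,800 Ft × 11% = 65,208 Ft

71,320 Ft > 65,208 Ft, so the regular tax governs.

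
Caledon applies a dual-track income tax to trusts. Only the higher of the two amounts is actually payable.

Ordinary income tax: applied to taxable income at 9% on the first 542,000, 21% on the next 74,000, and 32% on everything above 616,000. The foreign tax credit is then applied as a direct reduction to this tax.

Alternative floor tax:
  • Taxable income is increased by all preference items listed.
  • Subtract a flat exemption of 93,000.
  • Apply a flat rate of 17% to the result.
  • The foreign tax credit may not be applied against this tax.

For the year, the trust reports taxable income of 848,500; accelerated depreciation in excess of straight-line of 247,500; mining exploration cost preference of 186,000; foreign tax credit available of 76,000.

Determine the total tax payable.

Ordinary income tax:
  542,000 × 9% = 48,780
  74,000 × 21% = 15,540
  232,500 × 32% = 74,400
  → 138,720
  Less foreign tax credit 76,000 → 62,720

Alternative floor tax:
  Adjusted income: 848,500 + 247,500 + 186,000 = 1,282,000
  Less exemption 93,000 → base 1,189,000
  1,189,000 × 17% = 202,130

202,130 > 62,720, so the alternative floor tax is the binding amount.

202,130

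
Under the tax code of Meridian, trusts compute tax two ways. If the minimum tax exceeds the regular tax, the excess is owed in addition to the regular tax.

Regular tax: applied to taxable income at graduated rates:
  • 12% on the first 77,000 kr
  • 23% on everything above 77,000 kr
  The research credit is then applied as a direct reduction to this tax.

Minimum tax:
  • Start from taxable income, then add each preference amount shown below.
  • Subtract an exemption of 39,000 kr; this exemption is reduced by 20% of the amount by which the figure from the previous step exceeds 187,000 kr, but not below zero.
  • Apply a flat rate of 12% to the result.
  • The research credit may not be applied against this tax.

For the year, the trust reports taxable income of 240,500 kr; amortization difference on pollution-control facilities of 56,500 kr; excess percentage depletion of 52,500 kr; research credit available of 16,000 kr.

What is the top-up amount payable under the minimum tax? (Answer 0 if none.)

10,315 kr

Minimum tax:
  Adjusted income: 240,500 kr + 56,500 kr + 52,500 kr = 349,500 kr
  Exemption: 39,000 kr − 20% × (349,500 kr − 187,000 kr) = 39,000 kr − 32,500 kr = 6,500 kr
  Base: 349,500 kr − 6,500 kr = 343,000 kr
  343,000 kr × 12% = 41,160 kr

Regular tax:
  77,000 kr × 12% = 9,240 kr
  163,500 kr × 23% = 37,605 kr
  → 46,845 kr
  Less research credit 16,000 kr → 30,845 kr

Excess of minimum tax over regular tax: 41,160 kr − 30,845 kr = 10,315 kr.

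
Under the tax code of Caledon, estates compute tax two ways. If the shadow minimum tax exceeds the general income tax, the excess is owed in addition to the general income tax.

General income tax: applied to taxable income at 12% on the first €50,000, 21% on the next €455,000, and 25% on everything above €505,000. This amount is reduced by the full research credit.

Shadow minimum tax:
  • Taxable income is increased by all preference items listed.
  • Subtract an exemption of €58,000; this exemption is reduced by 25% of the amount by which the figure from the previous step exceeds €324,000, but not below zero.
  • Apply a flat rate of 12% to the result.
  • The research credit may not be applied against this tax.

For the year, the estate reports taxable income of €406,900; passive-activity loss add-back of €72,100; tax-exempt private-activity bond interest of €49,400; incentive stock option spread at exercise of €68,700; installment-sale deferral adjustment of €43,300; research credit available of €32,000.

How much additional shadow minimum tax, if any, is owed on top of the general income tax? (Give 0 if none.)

€27,899

Shadow minimum tax:
  Adjusted income: €406,900 + €72,100 + €49,400 + €68,700 + €43,300 = €640,400
  Exemption: 25% × (€640,400 − €324,000) = €79,100 ≥ €58,000, so the exemption is fully phased out
  Base: €640,400 − €0 = €640,400
  €640,400 × 12% = €76,848

General income tax:
  €50,000 × 12% = €6,000
  €356,900 × 21% = €74,949
  → €80,949
  Less research credit €32,000 → €48,949

Excess of shadow minimum tax over general income tax: €76,848 − €48,949 = €27,899.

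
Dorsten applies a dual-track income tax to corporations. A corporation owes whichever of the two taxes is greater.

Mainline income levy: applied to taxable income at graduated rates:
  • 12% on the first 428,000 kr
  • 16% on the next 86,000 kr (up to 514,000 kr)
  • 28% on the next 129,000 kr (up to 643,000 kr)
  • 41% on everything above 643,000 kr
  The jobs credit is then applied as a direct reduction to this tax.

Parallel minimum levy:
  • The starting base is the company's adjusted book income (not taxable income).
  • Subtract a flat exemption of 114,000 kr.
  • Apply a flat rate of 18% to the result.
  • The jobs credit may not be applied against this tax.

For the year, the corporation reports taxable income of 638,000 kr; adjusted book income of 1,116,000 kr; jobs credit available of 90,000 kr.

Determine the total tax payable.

180,360 kr

Parallel minimum levy:
  Base (adjusted book income): 1,116,000 kr
  Less exemption 114,000 kr → base 1,002,000 kr
  1,002,000 kr × 18% = 180,360 kr

Mainline income levy:
  428,000 kr × 12% = 51,360 kr
  86,000 kr × 16% = 13,760 kr
  124,000 kr × 28% = 34,720 kr
  → 99,840 kr
  Less jobs credit 90,000 kr → 9,840 kr

180,360 kr > 9,840 kr, so the parallel minimum levy is the binding amount.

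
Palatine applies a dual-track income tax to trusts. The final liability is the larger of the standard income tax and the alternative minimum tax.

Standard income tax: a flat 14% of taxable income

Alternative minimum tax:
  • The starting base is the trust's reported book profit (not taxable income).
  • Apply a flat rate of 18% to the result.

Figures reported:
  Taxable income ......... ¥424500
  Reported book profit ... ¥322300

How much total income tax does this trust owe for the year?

Alternative minimum tax:
  Base (reported book profit): ¥322300
  ¥322300 × 18% = ¥58014

Standard income tax:
  ¥424500 × 14% = ¥59430

¥59430 > ¥58014, so the standard income tax governs.

¥59430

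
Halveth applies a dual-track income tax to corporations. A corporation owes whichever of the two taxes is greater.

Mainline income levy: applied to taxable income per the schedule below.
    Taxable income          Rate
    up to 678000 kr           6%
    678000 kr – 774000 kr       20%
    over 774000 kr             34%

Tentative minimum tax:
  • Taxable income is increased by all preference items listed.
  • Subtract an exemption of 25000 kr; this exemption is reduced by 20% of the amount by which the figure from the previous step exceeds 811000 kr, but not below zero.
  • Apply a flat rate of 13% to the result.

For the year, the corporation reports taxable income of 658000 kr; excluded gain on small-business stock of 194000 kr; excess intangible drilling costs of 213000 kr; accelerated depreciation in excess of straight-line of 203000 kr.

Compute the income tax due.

Mainline income levy:
  658000 kr × 6% = 39480 kr

Tentative minimum tax:
  Adjusted income: 658000 kr + 194000 kr + 213000 kr + 203000 kr = 1268000 kr
  Exemption: 20% × (1268000 kr − 811000 kr) = 91400 kr ≥ 25000 kr, so the exemption is fully phased out
  Base: 1268000 kr − 0 kr = 1268000 kr
  1268000 kr × 13% = 164840 kr

164840 kr > 39480 kr, so the tentative minimum tax is the binding amount.

164840 kr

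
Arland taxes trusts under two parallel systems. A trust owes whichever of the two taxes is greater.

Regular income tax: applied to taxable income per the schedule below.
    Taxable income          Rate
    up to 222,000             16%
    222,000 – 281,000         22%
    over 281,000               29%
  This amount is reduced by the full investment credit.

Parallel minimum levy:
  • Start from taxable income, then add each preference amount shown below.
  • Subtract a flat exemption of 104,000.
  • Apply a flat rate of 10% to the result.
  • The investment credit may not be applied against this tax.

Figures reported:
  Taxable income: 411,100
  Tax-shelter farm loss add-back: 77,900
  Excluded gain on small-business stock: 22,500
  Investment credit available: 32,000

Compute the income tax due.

54,229

Parallel minimum levy:
  Adjusted income: 411,100 + 77,900 + 22,500 = 511,500
  Less exemption 104,000 → base 407,500
  407,500 × 10% = 40,750

Regular income tax:
  222,000 × 16% = 35,520
  59,000 × 22% = 12,980
  130,100 × 29% = 37,729
  → 86,229
  Less investment credit 32,000 → 54,229

54,229 > 40,750, so the regular income tax governs.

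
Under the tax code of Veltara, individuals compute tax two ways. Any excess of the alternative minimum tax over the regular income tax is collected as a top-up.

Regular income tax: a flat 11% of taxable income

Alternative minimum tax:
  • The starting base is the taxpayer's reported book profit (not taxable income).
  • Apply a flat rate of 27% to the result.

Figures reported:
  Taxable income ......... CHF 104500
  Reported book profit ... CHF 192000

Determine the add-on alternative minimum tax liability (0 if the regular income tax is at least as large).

CHF 40345

Alternative minimum tax:
  Base (reported book profit): CHF 192000
  CHF 192000 × 27% = CHF 51840

Regular income tax:
  CHF 104500 × 11% = CHF 11495

Excess of alternative minimum tax over regular income tax: CHF 51840 − CHF 11495 = CHF 40345.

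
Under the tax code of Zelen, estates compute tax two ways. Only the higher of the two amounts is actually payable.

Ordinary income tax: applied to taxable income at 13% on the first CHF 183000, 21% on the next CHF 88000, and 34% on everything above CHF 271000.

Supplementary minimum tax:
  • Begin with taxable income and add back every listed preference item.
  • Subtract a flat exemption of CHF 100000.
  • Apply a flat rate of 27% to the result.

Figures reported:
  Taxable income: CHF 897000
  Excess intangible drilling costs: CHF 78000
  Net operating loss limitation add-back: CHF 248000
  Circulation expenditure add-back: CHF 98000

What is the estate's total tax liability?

Supplementary minimum tax:
  Adjusted income: CHF 897000 + CHF 78000 + CHF 248000 + CHF 98000 = CHF 1321000
  Less exemption CHF 100000 → base CHF 1221000
  CHF 1221000 × 27% = CHF 329670

Ordinary income tax:
  CHF 183000 × 13% = CHF 23790
  CHF 88000 × 21% = CHF 18480
  CHF 626000 × 34% = CHF 212840
  → CHF 255110

CHF 329670 > CHF 255110, so the supplementary minimum tax is the binding amount.

CHF 329670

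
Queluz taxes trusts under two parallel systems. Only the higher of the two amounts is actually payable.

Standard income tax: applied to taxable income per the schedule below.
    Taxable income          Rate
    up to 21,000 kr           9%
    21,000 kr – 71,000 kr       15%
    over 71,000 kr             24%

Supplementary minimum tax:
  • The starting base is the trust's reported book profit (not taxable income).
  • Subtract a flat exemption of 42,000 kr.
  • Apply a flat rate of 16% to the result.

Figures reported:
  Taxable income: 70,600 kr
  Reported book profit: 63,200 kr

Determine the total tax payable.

Supplementary minimum tax:
  Base (reported book profit): 63,200 kr
  Less exemption 42,000 kr → base 21,200 kr
  21,200 kr × 16% = 3,392 kr

Standard income tax:
  21,000 kr × 9% = 1,890 kr
  49,600 kr × 15% = 7,440 kr
  → 9,330 kr

9,330 kr > 3,392 kr, so the standard income tax governs.

9,330 kr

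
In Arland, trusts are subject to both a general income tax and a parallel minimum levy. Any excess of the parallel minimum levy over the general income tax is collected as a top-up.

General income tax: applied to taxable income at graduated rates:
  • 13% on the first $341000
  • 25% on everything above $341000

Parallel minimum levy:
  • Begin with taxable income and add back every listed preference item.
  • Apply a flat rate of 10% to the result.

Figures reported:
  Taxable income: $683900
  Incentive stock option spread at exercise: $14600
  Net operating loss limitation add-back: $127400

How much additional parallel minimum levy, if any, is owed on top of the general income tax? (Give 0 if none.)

General income tax:
  $341000 × 13% = $44330
  $342900 × 25% = $85725
  → $130055

Parallel minimum levy:
  Adjusted income: $683900 + $14600 + $127400 = $825900
  $825900 × 10% = $82590

$82590 ≤ $130055, so no add-on is due.

$0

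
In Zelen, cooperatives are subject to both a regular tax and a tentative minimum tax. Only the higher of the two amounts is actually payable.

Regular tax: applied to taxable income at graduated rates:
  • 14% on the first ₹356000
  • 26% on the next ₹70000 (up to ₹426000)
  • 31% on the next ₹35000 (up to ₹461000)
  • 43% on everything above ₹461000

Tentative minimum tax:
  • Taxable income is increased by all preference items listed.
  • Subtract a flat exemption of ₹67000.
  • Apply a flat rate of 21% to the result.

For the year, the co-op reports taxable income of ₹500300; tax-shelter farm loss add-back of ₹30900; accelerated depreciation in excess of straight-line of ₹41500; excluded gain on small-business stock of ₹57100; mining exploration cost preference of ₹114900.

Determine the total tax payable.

₹142317

Regular tax:
  ₹356000 × 14% = ₹49840
  ₹70000 × 26% = ₹18200
  ₹35000 × 31% = ₹10850
  ₹39300 × 43% = ₹16899
  → ₹95789

Tentative minimum tax:
  Adjusted income: ₹500300 + ₹30900 + ₹41500 + ₹57100 + ₹114900 = ₹744700
  Less exemption ₹67000 → base ₹677700
  ₹677700 × 21% = ₹142317

₹142317 > ₹95789, so the tentative minimum tax is the binding amount.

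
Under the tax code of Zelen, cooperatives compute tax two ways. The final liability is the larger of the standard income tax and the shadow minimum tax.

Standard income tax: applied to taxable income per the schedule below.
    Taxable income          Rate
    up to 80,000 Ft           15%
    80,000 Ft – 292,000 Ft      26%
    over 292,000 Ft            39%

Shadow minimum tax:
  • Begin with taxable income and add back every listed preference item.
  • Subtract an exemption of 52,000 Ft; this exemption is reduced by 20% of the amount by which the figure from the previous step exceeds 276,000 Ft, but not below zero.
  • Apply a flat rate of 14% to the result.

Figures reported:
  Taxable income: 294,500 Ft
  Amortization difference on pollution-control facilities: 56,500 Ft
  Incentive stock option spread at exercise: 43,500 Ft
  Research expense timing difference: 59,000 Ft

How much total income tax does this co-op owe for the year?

68,095 Ft

Standard income tax:
  80,000 Ft × 15% = 12,000 Ft
  212,000 Ft × 26% = 55,120 Ft
  2,500 Ft × 39% = 975 Ft
  → 68,095 Ft

Shadow minimum tax:
  Adjusted income: 294,500 Ft + 56,500 Ft + 43,500 Ft + 59,000 Ft = 453,500 Ft
  Exemption: 52,000 Ft − 20% × (453,500 Ft − 276,000 Ft) = 52,000 Ft − 35,500 Ft = 16,500 Ft
  Base: 453,500 Ft − 16,500 Ft = 437,000 Ft
  437,000 Ft × 14% = 61,180 Ft

68,095 Ft > 61,180 Ft, so the standard income tax governs.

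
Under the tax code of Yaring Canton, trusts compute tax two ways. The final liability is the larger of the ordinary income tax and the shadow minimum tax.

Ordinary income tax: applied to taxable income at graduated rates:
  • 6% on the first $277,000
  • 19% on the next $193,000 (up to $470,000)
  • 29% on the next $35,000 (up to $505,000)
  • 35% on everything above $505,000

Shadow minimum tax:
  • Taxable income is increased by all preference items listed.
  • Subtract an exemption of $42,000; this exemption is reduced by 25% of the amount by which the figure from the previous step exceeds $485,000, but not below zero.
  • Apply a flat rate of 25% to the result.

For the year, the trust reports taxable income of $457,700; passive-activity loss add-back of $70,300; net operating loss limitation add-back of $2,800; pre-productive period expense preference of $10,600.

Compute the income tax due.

$128,375

Shadow minimum tax:
  Adjusted income: $457,700 + $70,300 + $2,800 + $10,600 = $541,400
  Exemption: $42,000 − 25% × ($541,400 − $485,000) = $42,000 − $14,100 = $27,900
  Base: $541,400 − $27,900 = $513,500
  $513,500 × 25% = $128,375

Ordinary income tax:
  $277,000 × 6% = $16,620
  $180,700 × 19% = $34,333
  → $50,953

$128,375 > $50,953, so the shadow minimum tax is the binding amount.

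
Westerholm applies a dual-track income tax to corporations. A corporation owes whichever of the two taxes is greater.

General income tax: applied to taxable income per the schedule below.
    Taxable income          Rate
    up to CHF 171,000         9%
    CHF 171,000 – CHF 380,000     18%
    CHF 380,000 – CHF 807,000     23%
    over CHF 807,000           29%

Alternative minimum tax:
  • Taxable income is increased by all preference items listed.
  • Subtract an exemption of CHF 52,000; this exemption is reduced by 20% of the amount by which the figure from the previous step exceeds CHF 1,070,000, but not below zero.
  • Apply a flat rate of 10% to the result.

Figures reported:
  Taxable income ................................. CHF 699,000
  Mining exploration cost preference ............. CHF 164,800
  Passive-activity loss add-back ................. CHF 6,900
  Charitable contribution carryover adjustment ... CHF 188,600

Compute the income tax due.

General income tax:
  CHF 171,000 × 9% = CHF 15,390
  CHF 209,000 × 18% = CHF 37,620
  CHF 319,000 × 23% = CHF 73,370
  → CHF 126,380

Alternative minimum tax:
  Adjusted income: CHF 699,000 + CHF 164,800 + CHF 6,900 + CHF 188,600 = CHF 1,059,300
  Exemption: CHF 1,059,300 ≤ CHF 1,070,000, so full CHF 52,000 applies
  Base: CHF 1,059,300 − CHF 52,000 = CHF 1,007,300
  CHF 1,007,300 × 10% = CHF 100,730

CHF 126,380 > CHF 100,730, so the general income tax governs.

CHF 126,380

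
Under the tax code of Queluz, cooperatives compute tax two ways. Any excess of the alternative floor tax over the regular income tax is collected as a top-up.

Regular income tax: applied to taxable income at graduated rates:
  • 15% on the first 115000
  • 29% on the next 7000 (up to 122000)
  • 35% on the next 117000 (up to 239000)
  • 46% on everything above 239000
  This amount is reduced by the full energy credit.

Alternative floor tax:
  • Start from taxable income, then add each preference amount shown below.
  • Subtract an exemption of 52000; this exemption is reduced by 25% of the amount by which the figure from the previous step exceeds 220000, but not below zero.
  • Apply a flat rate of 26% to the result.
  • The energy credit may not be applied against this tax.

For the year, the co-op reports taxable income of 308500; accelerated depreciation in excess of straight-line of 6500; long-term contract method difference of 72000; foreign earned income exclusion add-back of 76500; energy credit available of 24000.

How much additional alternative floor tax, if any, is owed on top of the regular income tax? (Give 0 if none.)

52310

Alternative floor tax:
  Adjusted income: 308500 + 6500 + 72000 + 76500 = 463500
  Exemption: 25% × (463500 − 220000) = 60875 ≥ 52000, so the exemption is fully phased out
  Base: 463500 − 0 = 463500
  463500 × 26% = 120510

Regular income tax:
  115000 × 15% = 17250
  7000 × 29% = 2030
  117000 × 35% = 40950
  69500 × 46% = 31970
  → 92200
  Less energy credit 24000 → 68200

Excess of alternative floor tax over regular income tax: 120510 − 68200 = 52310.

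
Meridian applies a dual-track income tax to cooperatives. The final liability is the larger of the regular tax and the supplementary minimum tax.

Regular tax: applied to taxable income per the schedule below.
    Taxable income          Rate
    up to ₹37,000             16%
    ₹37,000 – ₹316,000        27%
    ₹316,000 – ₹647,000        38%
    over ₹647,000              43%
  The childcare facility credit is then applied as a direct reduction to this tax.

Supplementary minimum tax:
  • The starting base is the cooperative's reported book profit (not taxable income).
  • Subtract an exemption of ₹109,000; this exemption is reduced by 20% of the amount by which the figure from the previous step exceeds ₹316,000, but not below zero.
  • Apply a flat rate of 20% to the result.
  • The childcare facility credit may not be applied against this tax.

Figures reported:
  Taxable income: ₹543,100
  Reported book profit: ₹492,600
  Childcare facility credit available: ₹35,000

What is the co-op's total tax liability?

₹132,548

Regular tax:
  ₹37,000 × 16% = ₹5,920
  ₹279,000 × 27% = ₹75,330
  ₹227,100 × 38% = ₹86,298
  → ₹167,548
  Less childcare facility credit ₹35,000 → ₹132,548

Supplementary minimum tax:
  Base (reported book profit): ₹492,600
  Exemption: ₹109,000 − 20% × (₹492,600 − ₹316,000) = ₹109,000 − ₹35,320 = ₹73,680
  Base: ₹492,600 − ₹73,680 = ₹418,920
  ₹418,920 × 20% = ₹83,784

₹132,548 > ₹83,784, so the regular tax governs.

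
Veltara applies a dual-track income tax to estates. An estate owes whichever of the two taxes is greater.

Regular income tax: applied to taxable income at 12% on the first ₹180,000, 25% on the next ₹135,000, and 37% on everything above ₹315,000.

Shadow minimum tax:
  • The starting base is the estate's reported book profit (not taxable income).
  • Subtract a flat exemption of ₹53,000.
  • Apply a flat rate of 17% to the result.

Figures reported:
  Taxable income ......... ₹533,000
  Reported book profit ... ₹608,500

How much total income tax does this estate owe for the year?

Regular income tax:
  ₹180,000 × 12% = ₹21,600
  ₹135,000 × 25% = ₹33,750
  ₹218,000 × 37% = ₹80,660
  → ₹136,010

Shadow minimum tax:
  Base (reported book profit): ₹608,500
  Less exemption ₹53,000 → base ₹555,500
  ₹555,500 × 17% = ₹94,435

₹136,010 > ₹94,435, so the regular income tax governs.

₹136,010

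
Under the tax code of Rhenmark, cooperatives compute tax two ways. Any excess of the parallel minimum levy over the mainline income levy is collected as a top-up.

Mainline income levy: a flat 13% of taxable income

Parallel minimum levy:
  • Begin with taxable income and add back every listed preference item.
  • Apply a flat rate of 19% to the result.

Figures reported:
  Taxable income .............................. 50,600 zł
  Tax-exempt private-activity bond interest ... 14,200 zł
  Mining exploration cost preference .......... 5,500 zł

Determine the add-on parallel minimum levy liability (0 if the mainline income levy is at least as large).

Parallel minimum levy:
  Adjusted income: 50,600 zł + 14,200 zł + 5,500 zł = 70,300 zł
  70,300 zł × 19% = 13,357 zł

Mainline income levy:
  50,600 zł × 13% = 6,578 zł

Excess of parallel minimum levy over mainline income levy: 13,357 zł − 6,578 zł = 6,779 zł.

6,779 zł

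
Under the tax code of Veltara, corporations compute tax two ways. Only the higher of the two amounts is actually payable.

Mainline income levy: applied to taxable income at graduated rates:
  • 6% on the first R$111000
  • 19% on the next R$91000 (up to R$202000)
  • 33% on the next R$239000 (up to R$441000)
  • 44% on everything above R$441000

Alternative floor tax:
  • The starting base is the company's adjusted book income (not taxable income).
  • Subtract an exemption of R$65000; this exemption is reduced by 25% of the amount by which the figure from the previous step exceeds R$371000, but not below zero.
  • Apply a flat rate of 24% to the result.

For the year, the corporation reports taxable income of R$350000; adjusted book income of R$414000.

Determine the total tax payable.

R$86340

Alternative floor tax:
  Base (adjusted book income): R$414000
  Exemption: R$65000 − 25% × (R$414000 − R$371000) = R$65000 − R$10750 = R$54250
  Base: R$414000 − R$54250 = R$359750
  R$359750 × 24% = R$86340

Mainline income levy:
  R$111000 × 6% = R$6660
  R$91000 × 19% = R$17290
  R$148000 × 33% = R$48840
  → R$72790

R$86340 > R$72790, so the alternative floor tax is the binding amount.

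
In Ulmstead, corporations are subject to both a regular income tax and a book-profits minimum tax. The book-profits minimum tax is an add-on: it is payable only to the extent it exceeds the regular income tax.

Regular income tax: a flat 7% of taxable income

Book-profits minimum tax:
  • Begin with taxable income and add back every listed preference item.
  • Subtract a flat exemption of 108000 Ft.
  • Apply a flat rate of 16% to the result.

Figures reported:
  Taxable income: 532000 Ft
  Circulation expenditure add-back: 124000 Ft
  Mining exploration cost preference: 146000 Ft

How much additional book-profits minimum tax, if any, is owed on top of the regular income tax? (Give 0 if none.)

73800 Ft

Book-profits minimum tax:
  Adjusted income: 532000 Ft + 124000 Ft + 146000 Ft = 802000 Ft
  Less exemption 108000 Ft → base 694000 Ft
  694000 Ft × 16% = 111040 Ft

Regular income tax:
  532000 Ft × 7% = 37240 Ft

Excess of book-profits minimum tax over regular income tax: 111040 Ft − 37240 Ft = 73800 Ft.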